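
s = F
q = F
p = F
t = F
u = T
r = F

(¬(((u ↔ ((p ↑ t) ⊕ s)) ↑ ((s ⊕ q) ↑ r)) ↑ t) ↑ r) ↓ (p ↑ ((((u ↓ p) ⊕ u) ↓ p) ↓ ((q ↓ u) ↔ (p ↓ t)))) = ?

F

p ↑ t = F ↑ F = T
(p ↑ t) ⊕ s = T ⊕ F = T
u ↔ ((p ↑ t) ⊕ s) = T ↔ T = T
s ⊕ q = F ⊕ F = F
(s ⊕ q) ↑ r = F ↑ F = T
(u ↔ ((p ↑ t) ⊕ s)) ↑ ((s ⊕ q) ↑ r) = T ↑ T = F
((u ↔ ((p ↑ t) ⊕ s)) ↑ ((s ⊕ q) ↑ r)) ↑ t = F ↑ F = T
¬(((u ↔ ((p ↑ t) ⊕ s)) ↑ ((s ⊕ q) ↑ r)) ↑ t) = ¬T = F
¬(((u ↔ ((p ↑ t) ⊕ s)) ↑ ((s ⊕ q) ↑ r)) ↑ t) ↑ r = F ↑ F = T
u ↓ p = T ↓ F = F
(u ↓ p) ⊕ u = F ⊕ T = T
((u ↓ p) ⊕ u) ↓ p = T ↓ F = F
q ↓ u = F ↓ T = F
p ↓ t = F ↓ F = T
(q ↓ u) ↔ (p ↓ t) = F ↔ T = F
(((u ↓ p) ⊕ u) ↓ p) ↓ ((q ↓ u) ↔ (p ↓ t)) = F ↓ F = T
p ↑ ((((u ↓ p) ⊕ u) ↓ p) ↓ ((q ↓ u) ↔ (p ↓ t))) = F ↑ T = T
(¬(((u ↔ ((p ↑ t) ⊕ s)) ↑ ((s ⊕ q) ↑ r)) ↑ t) ↑ r) ↓ (p ↑ ((((u ↓ p) ⊕ u) ↓ p) ↓ ((q ↓ u) ↔ (p ↓ t)))) = T ↓ T = F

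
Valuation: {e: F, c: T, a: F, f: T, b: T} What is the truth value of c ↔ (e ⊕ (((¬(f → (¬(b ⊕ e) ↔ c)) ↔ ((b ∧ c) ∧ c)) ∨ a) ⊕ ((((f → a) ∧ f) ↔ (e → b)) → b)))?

F

Substituting e=F, c=T, a=F, f=T, b=T:
b ⊕ e = T ⊕ F = T
¬(b ⊕ e) = ¬T = F
¬(b ⊕ e) ↔ c = F ↔ T = F
f → (¬(b ⊕ e) ↔ c) = T → F = F
¬(f → (¬(b ⊕ e) ↔ c)) = ¬F = T
b ∧ c = T ∧ T = T
(b ∧ c) ∧ c = T ∧ T = T
¬(f → (¬(b ⊕ e) ↔ c)) ↔ ((b ∧ c) ∧ c) = T ↔ T = T
(¬(f → (¬(b ⊕ e) ↔ c)) ↔ ((b ∧ c) ∧ c)) ∨ a = T ∨ F = T
f → a = T → F = F
(f → a) ∧ f = F ∧ T = F
e → b = F → T = T
((f → a) ∧ f) ↔ (e → b) = F ↔ T = F
(((f → a) ∧ f) ↔ (e → b)) → b = F → T = T
((¬(f → (¬(b ⊕ e) ↔ c)) ↔ ((b ∧ c) ∧ c)) ∨ a) ⊕ ((((f → a) ∧ f) ↔ (e → b)) → b) = T ⊕ T = F
e ⊕ (((¬(f → (¬(b ⊕ e) ↔ c)) ↔ ((b ∧ c) ∧ c)) ∨ a) ⊕ ((((f → a) ∧ f) ↔ (e → b)) → b)) = F ⊕ F = F
c ↔ (e ⊕ (((¬(f → (¬(b ⊕ e) ↔ c)) ↔ ((b ∧ c) ∧ c)) ∨ a) ⊕ ((((f → a) ∧ f) ↔ (e → b)) → b))) = T ↔ F = F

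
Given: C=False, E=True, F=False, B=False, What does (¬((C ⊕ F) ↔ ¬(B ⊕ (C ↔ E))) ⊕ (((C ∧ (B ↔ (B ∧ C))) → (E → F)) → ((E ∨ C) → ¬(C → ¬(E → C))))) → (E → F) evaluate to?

False

C ⊕ F = False ⊕ False = False
C ↔ E = False ↔ True = False
B ⊕ (C ↔ E) = False ⊕ False = False
¬(B ⊕ (C ↔ E)) = ¬False = True
(C ⊕ F) ↔ ¬(B ⊕ (C ↔ E)) = False ↔ True = False
¬((C ⊕ F) ↔ ¬(B ⊕ (C ↔ E))) = ¬False = True
B ∧ C = False ∧ False = False
B ↔ (B ∧ C) = False ↔ False = True
C ∧ (B ↔ (B ∧ C)) = False ∧ True = False
E → F = True → False = False
(C ∧ (B ↔ (B ∧ C))) → (E → F) = False → False = True
E ∨ C = True ∨ False = True
E → C = True → False = False
¬(E → C) = ¬False = True
C → ¬(E → C) = False → True = True
¬(C → ¬(E → C)) = ¬True = False
(E ∨ C) → ¬(C → ¬(E → C)) = True → False = False
((C ∧ (B ↔ (B ∧ C))) → (E → F)) → ((E ∨ C) → ¬(C → ¬(E → C))) = True → False = False
¬((C ⊕ F) ↔ ¬(B ⊕ (C ↔ E))) ⊕ (((C ∧ (B ↔ (B ∧ C))) → (E → F)) → ((E ∨ C) → ¬(C → ¬(E → C)))) = True ⊕ False = True
E → F = True → False = False
(¬((C ⊕ F) ↔ ¬(B ⊕ (C ↔ E))) ⊕ (((C ∧ (B ↔ (B ∧ C))) → (E → F)) → ((E ∨ C) → ¬(C → ¬(E → C))))) → (E → F) = True → False = False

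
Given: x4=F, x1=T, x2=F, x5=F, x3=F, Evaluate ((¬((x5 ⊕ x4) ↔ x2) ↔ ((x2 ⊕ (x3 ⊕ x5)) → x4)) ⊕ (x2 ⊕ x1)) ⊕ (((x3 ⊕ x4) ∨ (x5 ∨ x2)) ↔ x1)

x5 ⊕ x4 = F ⊕ F = F
(x5 ⊕ x4) ↔ x2 = F ↔ F = T
¬((x5 ⊕ x4) ↔ x2) = ¬T = F
x3 ⊕ x5 = F ⊕ F = F
x2 ⊕ (x3 ⊕ x5) = F ⊕ F = F
(x2 ⊕ (x3 ⊕ x5)) → x4 = F → F = T
¬((x5 ⊕ x4) ↔ x2) ↔ ((x2 ⊕ (x3 ⊕ x5)) → x4) = F ↔ T = F
x2 ⊕ x1 = F ⊕ T = T
(¬((x5 ⊕ x4) ↔ x2) ↔ ((x2 ⊕ (x3 ⊕ x5)) → x4)) ⊕ (x2 ⊕ x1) = F ⊕ T = T
x3 ⊕ x4 = F ⊕ F = F
x5 ∨ x2 = F ∨ F = F
(x3 ⊕ x4) ∨ (x5 ∨ x2) = F ∨ F = F
((x3 ⊕ x4) ∨ (x5 ∨ x2)) ↔ x1 = F ↔ T = F
((¬((x5 ⊕ x4) ↔ x2) ↔ ((x2 ⊕ (x3 ⊕ x5)) → x4)) ⊕ (x2 ⊕ x1)) ⊕ (((x3 ⊕ x4) ∨ (x5 ∨ x2)) ↔ x1) = T ⊕ F = T

T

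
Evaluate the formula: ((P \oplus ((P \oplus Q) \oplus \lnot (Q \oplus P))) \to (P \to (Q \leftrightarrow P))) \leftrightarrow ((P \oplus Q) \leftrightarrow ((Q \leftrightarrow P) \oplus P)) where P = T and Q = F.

P \oplus Q = T \oplus F = T
Q \oplus P = F \oplus T = T
\lnot (Q \oplus P) = \lnot T = F
(P \oplus Q) \oplus \lnot (Q \oplus P) = T \oplus F = T
P \oplus ((P \oplus Q) \oplus \lnot (Q \oplus P)) = T \oplus T = F
Q \leftrightarrow P = F \leftrightarrow T = F
P \to (Q \leftrightarrow P) = T \to F = F
(P \oplus ((P \oplus Q) \oplus \lnot (Q \oplus P))) \to (P \to (Q \leftrightarrow P)) = F \to F = T
P \oplus Q = T \oplus F = T
Q \leftrightarrow P = F \leftrightarrow T = F
(Q \leftrightarrow P) \oplus P = F \oplus T = T
(P \oplus Q) \leftrightarrow ((Q \leftrightarrow P) \oplus P) = T \leftrightarrow T = T
((P \oplus ((P \oplus Q) \oplus \lnot (Q \oplus P))) \to (P \to (Q \leftrightarrow P))) \leftrightarrow ((P \oplus Q) \leftrightarrow ((Q \leftrightarrow P) \oplus P)) = T \leftrightarrow T = T

T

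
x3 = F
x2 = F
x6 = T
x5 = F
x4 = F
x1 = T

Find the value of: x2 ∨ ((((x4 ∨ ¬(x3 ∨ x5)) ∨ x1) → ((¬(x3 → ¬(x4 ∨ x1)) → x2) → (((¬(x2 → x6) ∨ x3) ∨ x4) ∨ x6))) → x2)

F

x3 ∨ x5 = F ∨ F = F
¬(x3 ∨ x5) = ¬F = T
x4 ∨ ¬(x3 ∨ x5) = F ∨ T = T
(x4 ∨ ¬(x3 ∨ x5)) ∨ x1 = T ∨ T = T
x4 ∨ x1 = F ∨ T = T
¬(x4 ∨ x1) = ¬T = F
x3 → ¬(x4 ∨ x1) = F → F = T
¬(x3 → ¬(x4 ∨ x1)) = ¬T = F
¬(x3 → ¬(x4 ∨ x1)) → x2 = F → F = T
x2 → x6 = F → T = T
¬(x2 → x6) = ¬T = F
¬(x2 → x6) ∨ x3 = F ∨ F = F
(¬(x2 → x6) ∨ x3) ∨ x4 = F ∨ F = F
((¬(x2 → x6) ∨ x3) ∨ x4) ∨ x6 = F ∨ T = T
(¬(x3 → ¬(x4 ∨ x1)) → x2) → (((¬(x2 → x6) ∨ x3) ∨ x4) ∨ x6) = T → T = T
((x4 ∨ ¬(x3 ∨ x5)) ∨ x1) → ((¬(x3 → ¬(x4 ∨ x1)) → x2) → (((¬(x2 → x6) ∨ x3) ∨ x4) ∨ x6)) = T → T = T
(((x4 ∨ ¬(x3 ∨ x5)) ∨ x1) → ((¬(x3 → ¬(x4 ∨ x1)) → x2) → (((¬(x2 → x6) ∨ x3) ∨ x4) ∨ x6))) → x2 = T → F = F
x2 ∨ ((((x4 ∨ ¬(x3 ∨ x5)) ∨ x1) → ((¬(x3 → ¬(x4 ∨ x1)) → x2) → (((¬(x2 → x6) ∨ x3) ∨ x4) ∨ x6))) → x2) = F ∨ F = F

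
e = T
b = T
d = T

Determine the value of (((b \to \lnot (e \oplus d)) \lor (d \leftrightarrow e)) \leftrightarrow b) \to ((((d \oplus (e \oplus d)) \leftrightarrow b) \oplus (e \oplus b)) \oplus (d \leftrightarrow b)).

F

Substituting e=T, b=T, d=T:
e \oplus d = T \oplus T = F
\lnot (e \oplus d) = \lnot F = T
b \to \lnot (e \oplus d) = T \to T = T
d \leftrightarrow e = T \leftrightarrow T = T
(b \to \lnot (e \oplus d)) \lor (d \leftrightarrow e) = T \lor T = T
((b \to \lnot (e \oplus d)) \lor (d \leftrightarrow e)) \leftrightarrow b = T \leftrightarrow T = T
e \oplus d = T \oplus T = F
d \oplus (e \oplus d) = T \oplus F = T
(d \oplus (e \oplus d)) \leftrightarrow b = T \leftrightarrow T = T
e \oplus b = T \oplus T = F
((d \oplus (e \oplus d)) \leftrightarrow b) \oplus (e \oplus b) = T \oplus F = T
d \leftrightarrow b = T \leftrightarrow T = T
(((d \oplus (e \oplus d)) \leftrightarrow b) \oplus (e \oplus b)) \oplus (d \leftrightarrow b) = T \oplus T = F
(((b \to \lnot (e \oplus d)) \lor (d \leftrightarrow e)) \leftrightarrow b) \to ((((d \oplus (e \oplus d)) \leftrightarrow b) \oplus (e \oplus b)) \oplus (d \leftrightarrow b)) = T \to F = F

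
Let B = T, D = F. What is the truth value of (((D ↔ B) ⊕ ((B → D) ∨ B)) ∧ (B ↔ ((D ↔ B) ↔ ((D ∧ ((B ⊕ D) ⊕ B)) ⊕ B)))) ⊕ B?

D ↔ B = F ↔ T = F
B → D = T → F = F
(B → D) ∨ B = F ∨ T = T
(D ↔ B) ⊕ ((B → D) ∨ B) = F ⊕ T = T
D ↔ B = F ↔ T = F
B ⊕ D = T ⊕ F = T
(B ⊕ D) ⊕ B = T ⊕ T = F
D ∧ ((B ⊕ D) ⊕ B) = F ∧ F = F
(D ∧ ((B ⊕ D) ⊕ B)) ⊕ B = F ⊕ T = T
(D ↔ B) ↔ ((D ∧ ((B ⊕ D) ⊕ B)) ⊕ B) = F ↔ T = F
B ↔ ((D ↔ B) ↔ ((D ∧ ((B ⊕ D) ⊕ B)) ⊕ B)) = T ↔ F = F
((D ↔ B) ⊕ ((B → D) ∨ B)) ∧ (B ↔ ((D ↔ B) ↔ ((D ∧ ((B ⊕ D) ⊕ B)) ⊕ B))) = T ∧ F = F
(((D ↔ B) ⊕ ((B → D) ∨ B)) ∧ (B ↔ ((D ↔ B) ↔ ((D ∧ ((B ⊕ D) ⊕ B)) ⊕ B)))) ⊕ B = F ⊕ T = T

T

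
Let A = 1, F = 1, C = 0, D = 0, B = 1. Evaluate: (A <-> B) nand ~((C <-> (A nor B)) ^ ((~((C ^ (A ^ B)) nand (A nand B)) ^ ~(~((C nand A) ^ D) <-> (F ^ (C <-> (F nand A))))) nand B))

0

A <-> B = 1 <-> 1 = 1
A nor B = 1 nor 1 = 0
C <-> (A nor B) = 0 <-> 0 = 1
A ^ B = 1 ^ 1 = 0
C ^ (A ^ B) = 0 ^ 0 = 0
A nand B = 1 nand 1 = 0
(C ^ (A ^ B)) nand (A nand B) = 0 nand 0 = 1
~((C ^ (A ^ B)) nand (A nand B)) = ~1 = 0
C nand A = 0 nand 1 = 1
(C nand A) ^ D = 1 ^ 0 = 1
~((C nand A) ^ D) = ~1 = 0
F nand A = 1 nand 1 = 0
C <-> (F nand A) = 0 <-> 0 = 1
F ^ (C <-> (F nand A)) = 1 ^ 1 = 0
~((C nand A) ^ D) <-> (F ^ (C <-> (F nand A))) = 0 <-> 0 = 1
~(~((C nand A) ^ D) <-> (F ^ (C <-> (F nand A)))) = ~1 = 0
~((C ^ (A ^ B)) nand (A nand B)) ^ ~(~((C nand A) ^ D) <-> (F ^ (C <-> (F nand A)))) = 0 ^ 0 = 0
(~((C ^ (A ^ B)) nand (A nand B)) ^ ~(~((C nand A) ^ D) <-> (F ^ (C <-> (F nand A))))) nand B = 0 nand 1 = 1
(C <-> (A nor B)) ^ ((~((C ^ (A ^ B)) nand (A nand B)) ^ ~(~((C nand A) ^ D) <-> (F ^ (C <-> (F nand A))))) nand B) = 1 ^ 1 = 0
~((C <-> (A nor B)) ^ ((~((C ^ (A ^ B)) nand (A nand B)) ^ ~(~((C nand A) ^ D) <-> (F ^ (C <-> (F nand A))))) nand B)) = ~0 = 1
(A <-> B) nand ~((C <-> (A nor B)) ^ ((~((C ^ (A ^ B)) nand (A nand B)) ^ ~(~((C nand A) ^ D) <-> (F ^ (C <-> (F nand A))))) nand B)) = 1 nand 1 = 0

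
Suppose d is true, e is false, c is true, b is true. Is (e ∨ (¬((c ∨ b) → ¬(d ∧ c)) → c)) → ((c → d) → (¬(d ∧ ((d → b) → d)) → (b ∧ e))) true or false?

T

Substituting d=T, e=F, c=T, b=T:
c ∨ b = T ∨ T = T
d ∧ c = T ∧ T = T
¬(d ∧ c) = ¬T = F
(c ∨ b) → ¬(d ∧ c) = T → F = F
¬((c ∨ b) → ¬(d ∧ c)) = ¬F = T
¬((c ∨ b) → ¬(d ∧ c)) → c = T → T = T
e ∨ (¬((c ∨ b) → ¬(d ∧ c)) → c) = F ∨ T = T
c → d = T → T = T
d → b = T → T = T
(d → b) → d = T → T = T
d ∧ ((d → b) → d) = T ∧ T = T
¬(d ∧ ((d → b) → d)) = ¬T = F
b ∧ e = T ∧ F = F
¬(d ∧ ((d → b) → d)) → (b ∧ e) = F → F = T
(c → d) → (¬(d ∧ ((d → b) → d)) → (b ∧ e)) = T → T = T
(e ∨ (¬((c ∨ b) → ¬(d ∧ c)) → c)) → ((c → d) → (¬(d ∧ ((d → b) → d)) → (b ∧ e))) = T → T = T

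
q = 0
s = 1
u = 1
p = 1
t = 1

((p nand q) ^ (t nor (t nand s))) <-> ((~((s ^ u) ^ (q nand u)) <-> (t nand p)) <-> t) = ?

p nand q = 1 nand 0 = 1
t nand s = 1 nand 1 = 0
t nor (t nand s) = 1 nor 0 = 0
(p nand q) ^ (t nor (t nand s)) = 1 ^ 0 = 1
s ^ u = 1 ^ 1 = 0
q nand u = 0 nand 1 = 1
(s ^ u) ^ (q nand u) = 0 ^ 1 = 1
~((s ^ u) ^ (q nand u)) = ~1 = 0
t nand p = 1 nand 1 = 0
~((s ^ u) ^ (q nand u)) <-> (t nand p) = 0 <-> 0 = 1
(~((s ^ u) ^ (q nand u)) <-> (t nand p)) <-> t = 1 <-> 1 = 1
((p nand q) ^ (t nor (t nand s))) <-> ((~((s ^ u) ^ (q nand u)) <-> (t nand p)) <-> t) = 1 <-> 1 = 1

1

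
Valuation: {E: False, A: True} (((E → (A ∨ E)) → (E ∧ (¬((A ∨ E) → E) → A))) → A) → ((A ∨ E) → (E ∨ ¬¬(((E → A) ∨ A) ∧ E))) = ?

False

Substituting E=False, A=True:
A ∨ E = True ∨ False = True
E → (A ∨ E) = False → True = True
A ∨ E = True ∨ False = True
(A ∨ E) → E = True → False = False
¬((A ∨ E) → E) = ¬False = True
¬((A ∨ E) → E) → A = True → True = True
E ∧ (¬((A ∨ E) → E) → A) = False ∧ True = False
(E → (A ∨ E)) → (E ∧ (¬((A ∨ E) → E) → A)) = True → False = False
((E → (A ∨ E)) → (E ∧ (¬((A ∨ E) → E) → A))) → A = False → True = True
A ∨ E = True ∨ False = True
E → A = False → True = True
(E → A) ∨ A = True ∨ True = True
((E → A) ∨ A) ∧ E = True ∧ False = False
¬(((E → A) ∨ A) ∧ E) = ¬False = True
¬¬(((E → A) ∨ A) ∧ E) = ¬True = False
E ∨ ¬¬(((E → A) ∨ A) ∧ E) = False ∨ False = False
(A ∨ E) → (E ∨ ¬¬(((E → A) ∨ A) ∧ E)) = True → False = False
(((E → (A ∨ E)) → (E ∧ (¬((A ∨ E) → E) → A))) → A) → ((A ∨ E) → (E ∨ ¬¬(((E → A) ∨ A) ∧ E))) = True → False = False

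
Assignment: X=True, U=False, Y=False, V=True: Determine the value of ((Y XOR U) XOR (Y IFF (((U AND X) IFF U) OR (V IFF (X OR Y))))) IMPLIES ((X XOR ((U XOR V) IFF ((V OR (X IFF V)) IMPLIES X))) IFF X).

True

Y XOR U = False XOR False = False
U AND X = False AND True = False
(U AND X) IFF U = False IFF False = True
X OR Y = True OR False = True
V IFF (X OR Y) = True IFF True = True
((U AND X) IFF U) OR (V IFF (X OR Y)) = True OR True = True
Y IFF (((U AND X) IFF U) OR (V IFF (X OR Y))) = False IFF True = False
(Y XOR U) XOR (Y IFF (((U AND X) IFF U) OR (V IFF (X OR Y)))) = False XOR False = False
U XOR V = False XOR True = True
X IFF V = True IFF True = True
V OR (X IFF V) = True OR True = True
(V OR (X IFF V)) IMPLIES X = True IMPLIES True = True
(U XOR V) IFF ((V OR (X IFF V)) IMPLIES X) = True IFF True = True
X XOR ((U XOR V) IFF ((V OR (X IFF V)) IMPLIES X)) = True XOR True = False
(X XOR ((U XOR V) IFF ((V OR (X IFF V)) IMPLIES X))) IFF X = False IFF True = False
((Y XOR U) XOR (Y IFF (((U AND X) IFF U) OR (V IFF (X OR Y))))) IMPLIES ((X XOR ((U XOR V) IFF ((V OR (X IFF V)) IMPLIES X))) IFF X) = False IMPLIES False = True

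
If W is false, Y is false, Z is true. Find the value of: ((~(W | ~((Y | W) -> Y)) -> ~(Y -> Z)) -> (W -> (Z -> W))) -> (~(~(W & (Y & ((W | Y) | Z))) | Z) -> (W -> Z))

1

Y | W = 0 | 0 = 0
(Y | W) -> Y = 0 -> 0 = 1
~((Y | W) -> Y) = ~1 = 0
W | ~((Y | W) -> Y) = 0 | 0 = 0
~(W | ~((Y | W) -> Y)) = ~0 = 1
Y -> Z = 0 -> 1 = 1
~(Y -> Z) = ~1 = 0
~(W | ~((Y | W) -> Y)) -> ~(Y -> Z) = 1 -> 0 = 0
Z -> W = 1 -> 0 = 0
W -> (Z -> W) = 0 -> 0 = 1
(~(W | ~((Y | W) -> Y)) -> ~(Y -> Z)) -> (W -> (Z -> W)) = 0 -> 1 = 1
W | Y = 0 | 0 = 0
(W | Y) | Z = 0 | 1 = 1
Y & ((W | Y) | Z) = 0 & 1 = 0
W & (Y & ((W | Y) | Z)) = 0 & 0 = 0
~(W & (Y & ((W | Y) | Z))) = ~0 = 1
~(W & (Y & ((W | Y) | Z))) | Z = 1 | 1 = 1
~(~(W & (Y & ((W | Y) | Z))) | Z) = ~1 = 0
W -> Z = 0 -> 1 = 1
~(~(W & (Y & ((W | Y) | Z))) | Z) -> (W -> Z) = 0 -> 1 = 1
((~(W | ~((Y | W) -> Y)) -> ~(Y -> Z)) -> (W -> (Z -> W))) -> (~(~(W & (Y & ((W | Y) | Z))) | Z) -> (W -> Z)) = 1 -> 1 = 1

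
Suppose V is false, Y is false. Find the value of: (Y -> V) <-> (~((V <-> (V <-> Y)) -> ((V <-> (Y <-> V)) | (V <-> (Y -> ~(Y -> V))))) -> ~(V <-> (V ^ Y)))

Y -> V = 0 -> 0 = 1
V <-> Y = 0 <-> 0 = 1
V <-> (V <-> Y) = 0 <-> 1 = 0
Y <-> V = 0 <-> 0 = 1
V <-> (Y <-> V) = 0 <-> 1 = 0
Y -> V = 0 -> 0 = 1
~(Y -> V) = ~1 = 0
Y -> ~(Y -> V) = 0 -> 0 = 1
V <-> (Y -> ~(Y -> V)) = 0 <-> 1 = 0
(V <-> (Y <-> V)) | (V <-> (Y -> ~(Y -> V))) = 0 | 0 = 0
(V <-> (V <-> Y)) -> ((V <-> (Y <-> V)) | (V <-> (Y -> ~(Y -> V)))) = 0 -> 0 = 1
~((V <-> (V <-> Y)) -> ((V <-> (Y <-> V)) | (V <-> (Y -> ~(Y -> V))))) = ~1 = 0
V ^ Y = 0 ^ 0 = 0
V <-> (V ^ Y) = 0 <-> 0 = 1
~(V <-> (V ^ Y)) = ~1 = 0
~((V <-> (V <-> Y)) -> ((V <-> (Y <-> V)) | (V <-> (Y -> ~(Y -> V))))) -> ~(V <-> (V ^ Y)) = 0 -> 0 = 1
(Y -> V) <-> (~((V <-> (V <-> Y)) -> ((V <-> (Y <-> V)) | (V <-> (Y -> ~(Y -> V))))) -> ~(V <-> (V ^ Y))) = 1 <-> 1 = 1

1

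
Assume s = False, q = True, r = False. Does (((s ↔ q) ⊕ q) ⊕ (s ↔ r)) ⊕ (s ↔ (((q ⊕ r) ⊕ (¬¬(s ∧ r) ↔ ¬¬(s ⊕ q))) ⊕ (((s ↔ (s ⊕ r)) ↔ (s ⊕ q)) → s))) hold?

s ↔ q = False ↔ True = False
(s ↔ q) ⊕ q = False ⊕ True = True
s ↔ r = False ↔ False = True
((s ↔ q) ⊕ q) ⊕ (s ↔ r) = True ⊕ True = False
q ⊕ r = True ⊕ False = True
s ∧ r = False ∧ False = False
¬(s ∧ r) = ¬False = True
¬¬(s ∧ r) = ¬True = False
s ⊕ q = False ⊕ True = True
¬(s ⊕ q) = ¬True = False
¬¬(s ⊕ q) = ¬False = True
¬¬(s ∧ r) ↔ ¬¬(s ⊕ q) = False ↔ True = False
(q ⊕ r) ⊕ (¬¬(s ∧ r) ↔ ¬¬(s ⊕ q)) = True ⊕ False = True
s ⊕ r = False ⊕ False = False
s ↔ (s ⊕ r) = False ↔ False = True
s ⊕ q = False ⊕ True = True
(s ↔ (s ⊕ r)) ↔ (s ⊕ q) = True ↔ True = True
((s ↔ (s ⊕ r)) ↔ (s ⊕ q)) → s = True → False = False
((q ⊕ r) ⊕ (¬¬(s ∧ r) ↔ ¬¬(s ⊕ q))) ⊕ (((s ↔ (s ⊕ r)) ↔ (s ⊕ q)) → s) = True ⊕ False = True
s ↔ (((q ⊕ r) ⊕ (¬¬(s ∧ r) ↔ ¬¬(s ⊕ q))) ⊕ (((s ↔ (s ⊕ r)) ↔ (s ⊕ q)) → s)) = False ↔ True = False
(((s ↔ q) ⊕ q) ⊕ (s ↔ r)) ⊕ (s ↔ (((q ⊕ r) ⊕ (¬¬(s ∧ r) ↔ ¬¬(s ⊕ q))) ⊕ (((s ↔ (s ⊕ r)) ↔ (s ⊕ q)) → s))) = False ⊕ False = False

False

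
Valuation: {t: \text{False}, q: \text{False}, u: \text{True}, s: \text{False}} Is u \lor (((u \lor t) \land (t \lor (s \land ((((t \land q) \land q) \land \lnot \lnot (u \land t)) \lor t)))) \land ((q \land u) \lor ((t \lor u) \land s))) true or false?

Substituting t=\text{False}, q=\text{False}, u=\text{True}, s=\text{False}:
u \lor t = \text{True} \lor \text{False} = \text{True}
t \land q = \text{False} \land \text{False} = \text{False}
(t \land q) \land q = \text{False} \land \text{False} = \text{False}
u \land t = \text{True} \land \text{False} = \text{False}
\lnot (u \land t) = \lnot \text{False} = \text{True}
\lnot \lnot (u \land t) = \lnot \text{True} = \text{False}
((t \land q) \land q) \land \lnot \lnot (u \land t) = \text{False} \land \text{False} = \text{False}
(((t \land q) \land q) \land \lnot \lnot (u \land t)) \lor t = \text{False} \lor \text{False} = \text{False}
s \land ((((t \land q) \land q) \land \lnot \lnot (u \land t)) \lor t) = \text{False} \land \text{False} = \text{False}
t \lor (s \land ((((t \land q) \land q) \land \lnot \lnot (u \land t)) \lor t)) = \text{False} \lor \text{False} = \text{False}
(u \lor t) \land (t \lor (s \land ((((t \land q) \land q) \land \lnot \lnot (u \land t)) \lor t))) = \text{True} \land \text{False} = \text{False}
q \land u = \text{False} \land \text{True} = \text{False}
t \lor u = \text{False} \lor \text{True} = \text{True}
(t \lor u) \land s = \text{True} \land \text{False} = \text{False}
(q \land u) \lor ((t \lor u) \land s) = \text{False} \lor \text{False} = \text{False}
((u \lor t) \land (t \lor (s \land ((((t \land q) \land q) \land \lnot \lnot (u \land t)) \lor t)))) \land ((q \land u) \lor ((t \lor u) \land s)) = \text{False} \land \text{False} = \text{False}
u \lor (((u \lor t) \land (t \lor (s \land ((((t \land q) \land q) \land \lnot \lnot (u \land t)) \lor t)))) \land ((q \land u) \lor ((t \lor u) \land s))) = \text{True} \lor \text{False} = \text{True}

\text{True}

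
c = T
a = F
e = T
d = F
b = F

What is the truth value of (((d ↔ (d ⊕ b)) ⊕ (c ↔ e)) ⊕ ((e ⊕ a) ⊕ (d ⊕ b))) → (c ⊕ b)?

T

Substituting c=T, a=F, e=T, d=F, b=F:
d ⊕ b = F ⊕ F = F
d ↔ (d ⊕ b) = F ↔ F = T
c ↔ e = T ↔ T = T
(d ↔ (d ⊕ b)) ⊕ (c ↔ e) = T ⊕ T = F
e ⊕ a = T ⊕ F = T
d ⊕ b = F ⊕ F = F
(e ⊕ a) ⊕ (d ⊕ b) = T ⊕ F = T
((d ↔ (d ⊕ b)) ⊕ (c ↔ e)) ⊕ ((e ⊕ a) ⊕ (d ⊕ b)) = F ⊕ T = T
c ⊕ b = T ⊕ F = T
(((d ↔ (d ⊕ b)) ⊕ (c ↔ e)) ⊕ ((e ⊕ a) ⊕ (d ⊕ b))) → (c ⊕ b) = T → T = T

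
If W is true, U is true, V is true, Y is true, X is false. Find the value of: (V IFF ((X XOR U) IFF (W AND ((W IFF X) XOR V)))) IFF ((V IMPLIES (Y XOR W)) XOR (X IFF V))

False

X XOR U = False XOR True = True
W IFF X = True IFF False = False
(W IFF X) XOR V = False XOR True = True
W AND ((W IFF X) XOR V) = True AND True = True
(X XOR U) IFF (W AND ((W IFF X) XOR V)) = True IFF True = True
V IFF ((X XOR U) IFF (W AND ((W IFF X) XOR V))) = True IFF True = True
Y XOR W = True XOR True = False
V IMPLIES (Y XOR W) = True IMPLIES False = False
X IFF V = False IFF True = False
(V IMPLIES (Y XOR W)) XOR (X IFF V) = False XOR False = False
(V IFF ((X XOR U) IFF (W AND ((W IFF X) XOR V)))) IFF ((V IMPLIES (Y XOR W)) XOR (X IFF V)) = True IFF False = False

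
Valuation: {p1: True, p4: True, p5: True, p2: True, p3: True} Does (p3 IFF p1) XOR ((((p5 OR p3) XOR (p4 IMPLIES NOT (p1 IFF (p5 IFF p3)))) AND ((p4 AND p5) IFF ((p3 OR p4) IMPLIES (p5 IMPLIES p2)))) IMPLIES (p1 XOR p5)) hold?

True

p3 IFF p1 = True IFF True = True
p5 OR p3 = True OR True = True
p5 IFF p3 = True IFF True = True
p1 IFF (p5 IFF p3) = True IFF True = True
NOT (p1 IFF (p5 IFF p3)) = NOT True = False
p4 IMPLIES NOT (p1 IFF (p5 IFF p3)) = True IMPLIES False = False
(p5 OR p3) XOR (p4 IMPLIES NOT (p1 IFF (p5 IFF p3))) = True XOR False = True
p4 AND p5 = True AND True = True
p3 OR p4 = True OR True = True
p5 IMPLIES p2 = True IMPLIES True = True
(p3 OR p4) IMPLIES (p5 IMPLIES p2) = True IMPLIES True = True
(p4 AND p5) IFF ((p3 OR p4) IMPLIES (p5 IMPLIES p2)) = True IFF True = True
((p5 OR p3) XOR (p4 IMPLIES NOT (p1 IFF (p5 IFF p3)))) AND ((p4 AND p5) IFF ((p3 OR p4) IMPLIES (p5 IMPLIES p2))) = True AND True = True
p1 XOR p5 = True XOR True = False
(((p5 OR p3) XOR (p4 IMPLIES NOT (p1 IFF (p5 IFF p3)))) AND ((p4 AND p5) IFF ((p3 OR p4) IMPLIES (p5 IMPLIES p2)))) IMPLIES (p1 XOR p5) = True IMPLIES False = False
(p3 IFF p1) XOR ((((p5 OR p3) XOR (p4 IMPLIES NOT (p1 IFF (p5 IFF p3)))) AND ((p4 AND p5) IFF ((p3 OR p4) IMPLIES (p5 IMPLIES p2)))) IMPLIES (p1 XOR p5)) = True XOR False = True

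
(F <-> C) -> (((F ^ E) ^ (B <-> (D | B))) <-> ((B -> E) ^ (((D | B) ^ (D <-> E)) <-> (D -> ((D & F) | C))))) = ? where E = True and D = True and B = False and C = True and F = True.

False

Substituting E=True, D=True, B=False, C=True, F=True:
F <-> C = True <-> True = True
F ^ E = True ^ True = False
D | B = True | False = True
B <-> (D | B) = False <-> True = False
(F ^ E) ^ (B <-> (D | B)) = False ^ False = False
B -> E = False -> True = True
D | B = True | False = True
D <-> E = True <-> True = True
(D | B) ^ (D <-> E) = True ^ True = False
D & F = True & True = True
(D & F) | C = True | True = True
D -> ((D & F) | C) = True -> True = True
((D | B) ^ (D <-> E)) <-> (D -> ((D & F) | C)) = False <-> True = False
(B -> E) ^ (((D | B) ^ (D <-> E)) <-> (D -> ((D & F) | C))) = True ^ False = True
((F ^ E) ^ (B <-> (D | B))) <-> ((B -> E) ^ (((D | B) ^ (D <-> E)) <-> (D -> ((D & F) | C)))) = False <-> True = False
(F <-> C) -> (((F ^ E) ^ (B <-> (D | B))) <-> ((B -> E) ^ (((D | B) ^ (D <-> E)) <-> (D -> ((D & F) | C))))) = True -> False = False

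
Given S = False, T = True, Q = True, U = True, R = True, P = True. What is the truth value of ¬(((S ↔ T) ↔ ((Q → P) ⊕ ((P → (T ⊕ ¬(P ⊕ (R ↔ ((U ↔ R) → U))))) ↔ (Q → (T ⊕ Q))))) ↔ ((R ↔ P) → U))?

False

S ↔ T = False ↔ True = False
Q → P = True → True = True
U ↔ R = True ↔ True = True
(U ↔ R) → U = True → True = True
R ↔ ((U ↔ R) → U) = True ↔ True = True
P ⊕ (R ↔ ((U ↔ R) → U)) = True ⊕ True = False
¬(P ⊕ (R ↔ ((U ↔ R) → U))) = ¬False = True
T ⊕ ¬(P ⊕ (R ↔ ((U ↔ R) → U))) = True ⊕ True = False
P → (T ⊕ ¬(P ⊕ (R ↔ ((U ↔ R) → U)))) = True → False = False
T ⊕ Q = True ⊕ True = False
Q → (T ⊕ Q) = True → False = False
(P → (T ⊕ ¬(P ⊕ (R ↔ ((U ↔ R) → U))))) ↔ (Q → (T ⊕ Q)) = False ↔ False = True
(Q → P) ⊕ ((P → (T ⊕ ¬(P ⊕ (R ↔ ((U ↔ R) → U))))) ↔ (Q → (T ⊕ Q))) = True ⊕ True = False
(S ↔ T) ↔ ((Q → P) ⊕ ((P → (T ⊕ ¬(P ⊕ (R ↔ ((U ↔ R) → U))))) ↔ (Q → (T ⊕ Q)))) = False ↔ False = True
R ↔ P = True ↔ True = True
(R ↔ P) → U = True → True = True
((S ↔ T) ↔ ((Q → P) ⊕ ((P → (T ⊕ ¬(P ⊕ (R ↔ ((U ↔ R) → U))))) ↔ (Q → (T ⊕ Q))))) ↔ ((R ↔ P) → U) = True ↔ True = True
¬(((S ↔ T) ↔ ((Q → P) ⊕ ((P → (T ⊕ ¬(P ⊕ (R ↔ ((U ↔ R) → U))))) ↔ (Q → (T ⊕ Q))))) ↔ ((R ↔ P) → U)) = ¬True = False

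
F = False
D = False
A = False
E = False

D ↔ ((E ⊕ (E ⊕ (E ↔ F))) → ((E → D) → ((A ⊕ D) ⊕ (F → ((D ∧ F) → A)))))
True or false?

Substituting F=False, D=False, A=False, E=False:
E ↔ F = False ↔ False = True
E ⊕ (E ↔ F) = False ⊕ True = True
E ⊕ (E ⊕ (E ↔ F)) = False ⊕ True = True
E → D = False → False = True
A ⊕ D = False ⊕ False = False
D ∧ F = False ∧ False = False
(D ∧ F) → A = False → False = True
F → ((D ∧ F) → A) = False → True = True
(A ⊕ D) ⊕ (F → ((D ∧ F) → A)) = False ⊕ True = True
(E → D) → ((A ⊕ D) ⊕ (F → ((D ∧ F) → A))) = True → True = True
(E ⊕ (E ⊕ (E ↔ F))) → ((E → D) → ((A ⊕ D) ⊕ (F → ((D ∧ F) → A)))) = True → True = True
D ↔ ((E ⊕ (E ⊕ (E ↔ F))) → ((E → D) → ((A ⊕ D) ⊕ (F → ((D ∧ F) → A))))) = False ↔ True = False

False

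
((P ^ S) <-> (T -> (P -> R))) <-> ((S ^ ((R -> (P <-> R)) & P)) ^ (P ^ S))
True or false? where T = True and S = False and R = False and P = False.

P ^ S = False ^ False = False
P -> R = False -> False = True
T -> (P -> R) = True -> True = True
(P ^ S) <-> (T -> (P -> R)) = False <-> True = False
P <-> R = False <-> False = True
R -> (P <-> R) = False -> True = True
(R -> (P <-> R)) & P = True & False = False
S ^ ((R -> (P <-> R)) & P) = False ^ False = False
P ^ S = False ^ False = False
(S ^ ((R -> (P <-> R)) & P)) ^ (P ^ S) = False ^ False = False
((P ^ S) <-> (T -> (P -> R))) <-> ((S ^ ((R -> (P <-> R)) & P)) ^ (P ^ S)) = False <-> False = True

True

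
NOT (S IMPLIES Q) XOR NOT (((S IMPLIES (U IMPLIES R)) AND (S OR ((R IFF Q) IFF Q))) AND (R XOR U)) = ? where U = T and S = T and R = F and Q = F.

F

S IMPLIES Q = T IMPLIES F = F
NOT (S IMPLIES Q) = NOT F = T
U IMPLIES R = T IMPLIES F = F
S IMPLIES (U IMPLIES R) = T IMPLIES F = F
R IFF Q = F IFF F = T
(R IFF Q) IFF Q = T IFF F = F
S OR ((R IFF Q) IFF Q) = T OR F = T
(S IMPLIES (U IMPLIES R)) AND (S OR ((R IFF Q) IFF Q)) = F AND T = F
R XOR U = F XOR T = T
((S IMPLIES (U IMPLIES R)) AND (S OR ((R IFF Q) IFF Q))) AND (R XOR U) = F AND T = F
NOT (((S IMPLIES (U IMPLIES R)) AND (S OR ((R IFF Q) IFF Q))) AND (R XOR U)) = NOT F = T
NOT (S IMPLIES Q) XOR NOT (((S IMPLIES (U IMPLIES R)) AND (S OR ((R IFF Q) IFF Q))) AND (R XOR U)) = T XOR T = F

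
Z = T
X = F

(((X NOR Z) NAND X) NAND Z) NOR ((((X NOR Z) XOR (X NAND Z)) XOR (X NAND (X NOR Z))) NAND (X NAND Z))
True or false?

F

X NOR Z = F NOR T = F
(X NOR Z) NAND X = F NAND F = T
((X NOR Z) NAND X) NAND Z = T NAND T = F
X NOR Z = F NOR T = F
X NAND Z = F NAND T = T
(X NOR Z) XOR (X NAND Z) = F XOR T = T
X NOR Z = F NOR T = F
X NAND (X NOR Z) = F NAND F = T
((X NOR Z) XOR (X NAND Z)) XOR (X NAND (X NOR Z)) = T XOR T = F
X NAND Z = F NAND T = T
(((X NOR Z) XOR (X NAND Z)) XOR (X NAND (X NOR Z))) NAND (X NAND Z) = F NAND T = T
(((X NOR Z) NAND X) NAND Z) NOR ((((X NOR Z) XOR (X NAND Z)) XOR (X NAND (X NOR Z))) NAND (X NAND Z)) = F NOR T = F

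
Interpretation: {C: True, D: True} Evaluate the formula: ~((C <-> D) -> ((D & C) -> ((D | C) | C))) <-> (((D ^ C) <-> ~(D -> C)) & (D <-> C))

False

C <-> D = True <-> True = True
D & C = True & True = True
D | C = True | True = True
(D | C) | C = True | True = True
(D & C) -> ((D | C) | C) = True -> True = True
(C <-> D) -> ((D & C) -> ((D | C) | C)) = True -> True = True
~((C <-> D) -> ((D & C) -> ((D | C) | C))) = ~True = False
D ^ C = True ^ True = False
D -> C = True -> True = True
~(D -> C) = ~True = False
(D ^ C) <-> ~(D -> C) = False <-> False = True
D <-> C = True <-> True = True
((D ^ C) <-> ~(D -> C)) & (D <-> C) = True & True = True
~((C <-> D) -> ((D & C) -> ((D | C) | C))) <-> (((D ^ C) <-> ~(D -> C)) & (D <-> C)) = False <-> True = False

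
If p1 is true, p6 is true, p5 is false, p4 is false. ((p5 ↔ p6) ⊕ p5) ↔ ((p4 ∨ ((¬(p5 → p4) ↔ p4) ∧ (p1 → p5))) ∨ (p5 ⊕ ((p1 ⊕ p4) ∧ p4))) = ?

T

p5 ↔ p6 = F ↔ T = F
(p5 ↔ p6) ⊕ p5 = F ⊕ F = F
p5 → p4 = F → F = T
¬(p5 → p4) = ¬T = F
¬(p5 → p4) ↔ p4 = F ↔ F = T
p1 → p5 = T → F = F
(¬(p5 → p4) ↔ p4) ∧ (p1 → p5) = T ∧ F = F
p4 ∨ ((¬(p5 → p4) ↔ p4) ∧ (p1 → p5)) = F ∨ F = F
p1 ⊕ p4 = T ⊕ F = T
(p1 ⊕ p4) ∧ p4 = T ∧ F = F
p5 ⊕ ((p1 ⊕ p4) ∧ p4) = F ⊕ F = F
(p4 ∨ ((¬(p5 → p4) ↔ p4) ∧ (p1 → p5))) ∨ (p5 ⊕ ((p1 ⊕ p4) ∧ p4)) = F ∨ F = F
((p5 ↔ p6) ⊕ p5) ↔ ((p4 ∨ ((¬(p5 → p4) ↔ p4) ∧ (p1 → p5))) ∨ (p5 ⊕ ((p1 ⊕ p4) ∧ p4))) = F ↔ F = T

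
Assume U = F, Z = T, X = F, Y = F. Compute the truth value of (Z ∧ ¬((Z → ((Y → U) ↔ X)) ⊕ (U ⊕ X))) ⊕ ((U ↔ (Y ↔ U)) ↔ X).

F

Substituting U=F, Z=T, X=F, Y=F:
Y → U = F → F = T
(Y → U) ↔ X = T ↔ F = F
Z → ((Y → U) ↔ X) = T → F = F
U ⊕ X = F ⊕ F = F
(Z → ((Y → U) ↔ X)) ⊕ (U ⊕ X) = F ⊕ F = F
¬((Z → ((Y → U) ↔ X)) ⊕ (U ⊕ X)) = ¬F = T
Z ∧ ¬((Z → ((Y → U) ↔ X)) ⊕ (U ⊕ X)) = T ∧ T = T
Y ↔ U = F ↔ F = T
U ↔ (Y ↔ U) = F ↔ T = F
(U ↔ (Y ↔ U)) ↔ X = F ↔ F = T
(Z ∧ ¬((Z → ((Y → U) ↔ X)) ⊕ (U ⊕ X))) ⊕ ((U ↔ (Y ↔ U)) ↔ X) = T ⊕ T = F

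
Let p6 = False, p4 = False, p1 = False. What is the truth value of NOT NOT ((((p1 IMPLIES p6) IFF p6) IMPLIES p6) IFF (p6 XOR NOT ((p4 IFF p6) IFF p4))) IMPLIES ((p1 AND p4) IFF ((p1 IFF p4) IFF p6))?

p1 IMPLIES p6 = False IMPLIES False = True
(p1 IMPLIES p6) IFF p6 = True IFF False = False
((p1 IMPLIES p6) IFF p6) IMPLIES p6 = False IMPLIES False = True
p4 IFF p6 = False IFF False = True
(p4 IFF p6) IFF p4 = True IFF False = False
NOT ((p4 IFF p6) IFF p4) = NOT False = True
p6 XOR NOT ((p4 IFF p6) IFF p4) = False XOR True = True
(((p1 IMPLIES p6) IFF p6) IMPLIES p6) IFF (p6 XOR NOT ((p4 IFF p6) IFF p4)) = True IFF True = True
NOT ((((p1 IMPLIES p6) IFF p6) IMPLIES p6) IFF (p6 XOR NOT ((p4 IFF p6) IFF p4))) = NOT True = False
NOT NOT ((((p1 IMPLIES p6) IFF p6) IMPLIES p6) IFF (p6 XOR NOT ((p4 IFF p6) IFF p4))) = NOT False = True
p1 AND p4 = False AND False = False
p1 IFF p4 = False IFF False = True
(p1 IFF p4) IFF p6 = True IFF False = False
(p1 AND p4) IFF ((p1 IFF p4) IFF p6) = False IFF False = True
NOT NOT ((((p1 IMPLIES p6) IFF p6) IMPLIES p6) IFF (p6 XOR NOT ((p4 IFF p6) IFF p4))) IMPLIES ((p1 AND p4) IFF ((p1 IFF p4) IFF p6)) = True IMPLIES True = True

True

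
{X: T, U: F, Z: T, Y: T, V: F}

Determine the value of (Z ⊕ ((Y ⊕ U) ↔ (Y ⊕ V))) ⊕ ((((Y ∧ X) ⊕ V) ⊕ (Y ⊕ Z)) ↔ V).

F

Substituting X=T, U=F, Z=T, Y=T, V=F:
Y ⊕ U = T ⊕ F = T
Y ⊕ V = T ⊕ F = T
(Y ⊕ U) ↔ (Y ⊕ V) = T ↔ T = T
Z ⊕ ((Y ⊕ U) ↔ (Y ⊕ V)) = T ⊕ T = F
Y ∧ X = T ∧ T = T
(Y ∧ X) ⊕ V = T ⊕ F = T
Y ⊕ Z = T ⊕ T = F
((Y ∧ X) ⊕ V) ⊕ (Y ⊕ Z) = T ⊕ F = T
(((Y ∧ X) ⊕ V) ⊕ (Y ⊕ Z)) ↔ V = T ↔ F = F
(Z ⊕ ((Y ⊕ U) ↔ (Y ⊕ V))) ⊕ ((((Y ∧ X) ⊕ V) ⊕ (Y ⊕ Z)) ↔ V) = F ⊕ F = F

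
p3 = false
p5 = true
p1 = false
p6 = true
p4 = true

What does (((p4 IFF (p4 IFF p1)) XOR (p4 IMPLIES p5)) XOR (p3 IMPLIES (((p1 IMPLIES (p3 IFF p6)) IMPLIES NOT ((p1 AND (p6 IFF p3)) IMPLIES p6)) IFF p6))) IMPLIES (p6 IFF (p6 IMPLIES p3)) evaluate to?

true

Substituting p3=false, p5=true, p1=false, p6=true, p4=true:
p4 IFF p1 = true IFF false = false
p4 IFF (p4 IFF p1) = true IFF false = false
p4 IMPLIES p5 = true IMPLIES true = true
(p4 IFF (p4 IFF p1)) XOR (p4 IMPLIES p5) = false XOR true = true
p3 IFF p6 = false IFF true = false
p1 IMPLIES (p3 IFF p6) = false IMPLIES false = true
p6 IFF p3 = true IFF false = false
p1 AND (p6 IFF p3) = false AND false = false
(p1 AND (p6 IFF p3)) IMPLIES p6 = false IMPLIES true = true
NOT ((p1 AND (p6 IFF p3)) IMPLIES p6) = NOT true = false
(p1 IMPLIES (p3 IFF p6)) IMPLIES NOT ((p1 AND (p6 IFF p3)) IMPLIES p6) = true IMPLIES false = false
((p1 IMPLIES (p3 IFF p6)) IMPLIES NOT ((p1 AND (p6 IFF p3)) IMPLIES p6)) IFF p6 = false IFF true = false
p3 IMPLIES (((p1 IMPLIES (p3 IFF p6)) IMPLIES NOT ((p1 AND (p6 IFF p3)) IMPLIES p6)) IFF p6) = false IMPLIES false = true
((p4 IFF (p4 IFF p1)) XOR (p4 IMPLIES p5)) XOR (p3 IMPLIES (((p1 IMPLIES (p3 IFF p6)) IMPLIES NOT ((p1 AND (p6 IFF p3)) IMPLIES p6)) IFF p6)) = true XOR true = false
p6 IMPLIES p3 = true IMPLIES false = false
p6 IFF (p6 IMPLIES p3) = true IFF false = false
(((p4 IFF (p4 IFF p1)) XOR (p4 IMPLIES p5)) XOR (p3 IMPLIES (((p1 IMPLIES (p3 IFF p6)) IMPLIES NOT ((p1 AND (p6 IFF p3)) IMPLIES p6)) IFF p6))) IMPLIES (p6 IFF (p6 IMPLIES p3)) = false IMPLIES false = true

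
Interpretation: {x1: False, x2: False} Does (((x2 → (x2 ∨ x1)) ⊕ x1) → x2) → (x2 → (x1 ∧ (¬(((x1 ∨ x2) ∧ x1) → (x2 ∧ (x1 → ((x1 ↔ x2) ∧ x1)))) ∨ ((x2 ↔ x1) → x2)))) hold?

x2 ∨ x1 = False ∨ False = False
x2 → (x2 ∨ x1) = False → False = True
(x2 → (x2 ∨ x1)) ⊕ x1 = True ⊕ False = True
((x2 → (x2 ∨ x1)) ⊕ x1) → x2 = True → False = False
x1 ∨ x2 = False ∨ False = False
(x1 ∨ x2) ∧ x1 = False ∧ False = False
x1 ↔ x2 = False ↔ False = True
(x1 ↔ x2) ∧ x1 = True ∧ False = False
x1 → ((x1 ↔ x2) ∧ x1) = False → False = True
x2 ∧ (x1 → ((x1 ↔ x2) ∧ x1)) = False ∧ True = False
((x1 ∨ x2) ∧ x1) → (x2 ∧ (x1 → ((x1 ↔ x2) ∧ x1))) = False → False = True
¬(((x1 ∨ x2) ∧ x1) → (x2 ∧ (x1 → ((x1 ↔ x2) ∧ x1)))) = ¬True = False
x2 ↔ x1 = False ↔ False = True
(x2 ↔ x1) → x2 = True → False = False
¬(((x1 ∨ x2) ∧ x1) → (x2 ∧ (x1 → ((x1 ↔ x2) ∧ x1)))) ∨ ((x2 ↔ x1) → x2) = False ∨ False = False
x1 ∧ (¬(((x1 ∨ x2) ∧ x1) → (x2 ∧ (x1 → ((x1 ↔ x2) ∧ x1)))) ∨ ((x2 ↔ x1) → x2)) = False ∧ False = False
x2 → (x1 ∧ (¬(((x1 ∨ x2) ∧ x1) → (x2 ∧ (x1 → ((x1 ↔ x2) ∧ x1)))) ∨ ((x2 ↔ x1) → x2))) = False → False = True
(((x2 → (x2 ∨ x1)) ⊕ x1) → x2) → (x2 → (x1 ∧ (¬(((x1 ∨ x2) ∧ x1) → (x2 ∧ (x1 → ((x1 ↔ x2) ∧ x1)))) ∨ ((x2 ↔ x1) → x2)))) = False → True = True

True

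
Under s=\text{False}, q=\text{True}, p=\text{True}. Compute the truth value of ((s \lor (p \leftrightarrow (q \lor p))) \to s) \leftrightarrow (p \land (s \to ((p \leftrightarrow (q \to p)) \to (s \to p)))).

Substituting s=\text{False}, q=\text{True}, p=\text{True}:
q \lor p = \text{True} \lor \text{True} = \text{True}
p \leftrightarrow (q \lor p) = \text{True} \leftrightarrow \text{True} = \text{True}
s \lor (p \leftrightarrow (q \lor p)) = \text{False} \lor \text{True} = \text{True}
(s \lor (p \leftrightarrow (q \lor p))) \to s = \text{True} \to \text{False} = \text{False}
q \to p = \text{True} \to \text{True} = \text{True}
p \leftrightarrow (q \to p) = \text{True} \leftrightarrow \text{True} = \text{True}
s \to p = \text{False} \to \text{True} = \text{True}
(p \leftrightarrow (q \to p)) \to (s \to p) = \text{True} \to \text{True} = \text{True}
s \to ((p \leftrightarrow (q \to p)) \to (s \to p)) = \text{False} \to \text{True} = \text{True}
p \land (s \to ((p \leftrightarrow (q \to p)) \to (s \to p))) = \text{True} \land \text{True} = \text{True}
((s \lor (p \leftrightarrow (q \lor p))) \to s) \leftrightarrow (p \land (s \to ((p \leftrightarrow (q \to p)) \to (s \to p)))) = \text{False} \leftrightarrow \text{True} = \text{False}

\text{False}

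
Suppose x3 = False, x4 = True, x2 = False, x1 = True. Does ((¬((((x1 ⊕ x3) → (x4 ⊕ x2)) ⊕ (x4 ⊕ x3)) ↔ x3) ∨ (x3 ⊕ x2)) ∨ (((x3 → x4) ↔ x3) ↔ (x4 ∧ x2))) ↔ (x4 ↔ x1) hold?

True

x1 ⊕ x3 = True ⊕ False = True
x4 ⊕ x2 = True ⊕ False = True
(x1 ⊕ x3) → (x4 ⊕ x2) = True → True = True
x4 ⊕ x3 = True ⊕ False = True
((x1 ⊕ x3) → (x4 ⊕ x2)) ⊕ (x4 ⊕ x3) = True ⊕ True = False
(((x1 ⊕ x3) → (x4 ⊕ x2)) ⊕ (x4 ⊕ x3)) ↔ x3 = False ↔ False = True
¬((((x1 ⊕ x3) → (x4 ⊕ x2)) ⊕ (x4 ⊕ x3)) ↔ x3) = ¬True = False
x3 ⊕ x2 = False ⊕ False = False
¬((((x1 ⊕ x3) → (x4 ⊕ x2)) ⊕ (x4 ⊕ x3)) ↔ x3) ∨ (x3 ⊕ x2) = False ∨ False = False
x3 → x4 = False → True = True
(x3 → x4) ↔ x3 = True ↔ False = False
x4 ∧ x2 = True ∧ False = False
((x3 → x4) ↔ x3) ↔ (x4 ∧ x2) = False ↔ False = True
(¬((((x1 ⊕ x3) → (x4 ⊕ x2)) ⊕ (x4 ⊕ x3)) ↔ x3) ∨ (x3 ⊕ x2)) ∨ (((x3 → x4) ↔ x3) ↔ (x4 ∧ x2)) = False ∨ True = True
x4 ↔ x1 = True ↔ True = True
((¬((((x1 ⊕ x3) → (x4 ⊕ x2)) ⊕ (x4 ⊕ x3)) ↔ x3) ∨ (x3 ⊕ x2)) ∨ (((x3 → x4) ↔ x3) ↔ (x4 ∧ x2))) ↔ (x4 ↔ x1) = True ↔ True = True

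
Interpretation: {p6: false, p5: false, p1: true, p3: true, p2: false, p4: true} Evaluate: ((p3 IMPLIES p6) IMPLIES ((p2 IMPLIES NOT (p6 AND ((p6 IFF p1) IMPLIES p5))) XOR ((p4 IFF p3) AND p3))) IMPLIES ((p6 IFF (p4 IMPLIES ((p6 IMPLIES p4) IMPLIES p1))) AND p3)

Substituting p6=false, p5=false, p1=true, p3=true, p2=false, p4=true:
p3 IMPLIES p6 = true IMPLIES false = false
p6 IFF p1 = false IFF true = false
(p6 IFF p1) IMPLIES p5 = false IMPLIES false = true
p6 AND ((p6 IFF p1) IMPLIES p5) = false AND true = false
NOT (p6 AND ((p6 IFF p1) IMPLIES p5)) = NOT false = true
p2 IMPLIES NOT (p6 AND ((p6 IFF p1) IMPLIES p5)) = false IMPLIES true = true
p4 IFF p3 = true IFF true = true
(p4 IFF p3) AND p3 = true AND true = true
(p2 IMPLIES NOT (p6 AND ((p6 IFF p1) IMPLIES p5))) XOR ((p4 IFF p3) AND p3) = true XOR true = false
(p3 IMPLIES p6) IMPLIES ((p2 IMPLIES NOT (p6 AND ((p6 IFF p1) IMPLIES p5))) XOR ((p4 IFF p3) AND p3)) = false IMPLIES false = true
p6 IMPLIES p4 = false IMPLIES true = true
(p6 IMPLIES p4) IMPLIES p1 = true IMPLIES true = true
p4 IMPLIES ((p6 IMPLIES p4) IMPLIES p1) = true IMPLIES true = true
p6 IFF (p4 IMPLIES ((p6 IMPLIES p4) IMPLIES p1)) = false IFF true = false
(p6 IFF (p4 IMPLIES ((p6 IMPLIES p4) IMPLIES p1))) AND p3 = false AND true = false
((p3 IMPLIES p6) IMPLIES ((p2 IMPLIES NOT (p6 AND ((p6 IFF p1) IMPLIES p5))) XOR ((p4 IFF p3) AND p3))) IMPLIES ((p6 IFF (p4 IMPLIES ((p6 IMPLIES p4) IMPLIES p1))) AND p3) = true IMPLIES false = false

false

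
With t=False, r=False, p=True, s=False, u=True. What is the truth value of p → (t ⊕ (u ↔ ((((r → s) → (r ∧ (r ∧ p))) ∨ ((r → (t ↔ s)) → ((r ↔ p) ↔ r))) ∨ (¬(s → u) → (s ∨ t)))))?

True

r → s = False → False = True
r ∧ p = False ∧ True = False
r ∧ (r ∧ p) = False ∧ False = False
(r → s) → (r ∧ (r ∧ p)) = True → False = False
t ↔ s = False ↔ False = True
r → (t ↔ s) = False → True = True
r ↔ p = False ↔ True = False
(r ↔ p) ↔ r = False ↔ False = True
(r → (t ↔ s)) → ((r ↔ p) ↔ r) = True → True = True
((r → s) → (r ∧ (r ∧ p))) ∨ ((r → (t ↔ s)) → ((r ↔ p) ↔ r)) = False ∨ True = True
s → u = False → True = True
¬(s → u) = ¬True = False
s ∨ t = False ∨ False = False
¬(s → u) → (s ∨ t) = False → False = True
(((r → s) → (r ∧ (r ∧ p))) ∨ ((r → (t ↔ s)) → ((r ↔ p) ↔ r))) ∨ (¬(s → u) → (s ∨ t)) = True ∨ True = True
u ↔ ((((r → s) → (r ∧ (r ∧ p))) ∨ ((r → (t ↔ s)) → ((r ↔ p) ↔ r))) ∨ (¬(s → u) → (s ∨ t))) = True ↔ True = True
t ⊕ (u ↔ ((((r → s) → (r ∧ (r ∧ p))) ∨ ((r → (t ↔ s)) → ((r ↔ p) ↔ r))) ∨ (¬(s → u) → (s ∨ t)))) = False ⊕ True = True
p → (t ⊕ (u ↔ ((((r → s) → (r ∧ (r ∧ p))) ∨ ((r → (t ↔ s)) → ((r ↔ p) ↔ r))) ∨ (¬(s → u) → (s ∨ t))))) = True → True = True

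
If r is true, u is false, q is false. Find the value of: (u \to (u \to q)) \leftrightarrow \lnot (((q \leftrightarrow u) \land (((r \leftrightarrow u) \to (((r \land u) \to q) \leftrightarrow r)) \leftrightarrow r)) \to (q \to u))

u \to q = \text{False} \to \text{False} = \text{True}
u \to (u \to q) = \text{False} \to \text{True} = \text{True}
q \leftrightarrow u = \text{False} \leftrightarrow \text{False} = \text{True}
r \leftrightarrow u = \text{True} \leftrightarrow \text{False} = \text{False}
r \land u = \text{True} \land \text{False} = \text{False}
(r \land u) \to q = \text{False} \to \text{False} = \text{True}
((r \land u) \to q) \leftrightarrow r = \text{True} \leftrightarrow \text{True} = \text{True}
(r \leftrightarrow u) \to (((r \land u) \to q) \leftrightarrow r) = \text{False} \to \text{True} = \text{True}
((r \leftrightarrow u) \to (((r \land u) \to q) \leftrightarrow r)) \leftrightarrow r = \text{True} \leftrightarrow \text{True} = \text{True}
(q \leftrightarrow u) \land (((r \leftrightarrow u) \to (((r \land u) \to q) \leftrightarrow r)) \leftrightarrow r) = \text{True} \land \text{True} = \text{True}
q \to u = \text{False} \to \text{False} = \text{True}
((q \leftrightarrow u) \land (((r \leftrightarrow u) \to (((r \land u) \to q) \leftrightarrow r)) \leftrightarrow r)) \to (q \to u) = \text{True} \to \text{True} = \text{True}
\lnot (((q \leftrightarrow u) \land (((r \leftrightarrow u) \to (((r \land u) \to q) \leftrightarrow r)) \leftrightarrow r)) \to (q \to u)) = \lnot \text{True} = \text{False}
(u \to (u \to q)) \leftrightarrow \lnot (((q \leftrightarrow u) \land (((r \leftrightarrow u) \to (((r \land u) \to q) \leftrightarrow r)) \leftrightarrow r)) \to (q \to u)) = \text{True} \leftrightarrow \text{False} = \text{False}

\text{False}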